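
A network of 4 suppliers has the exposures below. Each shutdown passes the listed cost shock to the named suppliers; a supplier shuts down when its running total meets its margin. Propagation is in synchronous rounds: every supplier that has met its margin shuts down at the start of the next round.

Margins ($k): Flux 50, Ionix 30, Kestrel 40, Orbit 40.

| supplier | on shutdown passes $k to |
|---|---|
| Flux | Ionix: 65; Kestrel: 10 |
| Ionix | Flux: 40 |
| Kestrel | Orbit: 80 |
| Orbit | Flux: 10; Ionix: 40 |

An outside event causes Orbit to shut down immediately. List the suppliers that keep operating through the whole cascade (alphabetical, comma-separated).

Kestrel

Round 1 — Orbit shuts down (initial).
  Flux: +10 → 10 < 50
  Ionix: +40 → 40 ≥ 30
Round 2 — Ionix shuts down.
  Flux: +40 → 50 ≥ 50
Round 3 — Flux shuts down.
  Kestrel: +10 → 10 < 40
No further shutdowns.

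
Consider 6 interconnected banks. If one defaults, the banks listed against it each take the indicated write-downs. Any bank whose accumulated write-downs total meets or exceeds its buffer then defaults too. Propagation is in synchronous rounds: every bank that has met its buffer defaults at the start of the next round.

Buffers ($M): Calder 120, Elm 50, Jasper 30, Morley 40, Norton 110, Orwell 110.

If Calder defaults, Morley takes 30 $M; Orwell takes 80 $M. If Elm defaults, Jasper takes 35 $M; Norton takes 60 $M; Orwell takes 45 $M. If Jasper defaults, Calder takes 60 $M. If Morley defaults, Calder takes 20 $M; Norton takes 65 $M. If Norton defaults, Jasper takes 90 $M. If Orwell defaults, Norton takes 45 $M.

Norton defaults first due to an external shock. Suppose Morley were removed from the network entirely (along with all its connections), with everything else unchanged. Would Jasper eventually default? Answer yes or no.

yes

With Morley removed:
Round 1 — Norton defaults (initial).
  Jasper: +90 → 90 ≥ 30
Round 2 — Jasper defaults.
  Calder: +60 → 60 < 120
No further defaults.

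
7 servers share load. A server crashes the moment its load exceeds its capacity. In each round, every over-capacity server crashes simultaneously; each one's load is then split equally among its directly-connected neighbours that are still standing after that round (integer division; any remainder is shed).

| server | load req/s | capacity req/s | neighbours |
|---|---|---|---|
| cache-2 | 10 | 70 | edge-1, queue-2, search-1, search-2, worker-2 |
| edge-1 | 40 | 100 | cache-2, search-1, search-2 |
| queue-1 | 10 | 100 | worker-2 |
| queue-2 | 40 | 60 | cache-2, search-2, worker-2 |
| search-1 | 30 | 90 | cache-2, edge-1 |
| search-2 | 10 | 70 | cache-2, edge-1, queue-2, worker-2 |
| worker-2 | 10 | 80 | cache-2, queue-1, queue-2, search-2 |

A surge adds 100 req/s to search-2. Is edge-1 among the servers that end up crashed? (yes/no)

Round 1 — search-2 at 110 > 70. search-2 crashes.
  search-2 sheds 110 req/s to cache-2, edge-1, queue-2, worker-2: 27 each (2 lost).
    cache-2: 10+27 = 37 ≤ 70
    edge-1: 40+27 = 67 ≤ 100
    queue-2: 40+27 = 67 > 60
    worker-2: 10+27 = 37 ≤ 80
Round 2 — queue-2 crashes.
  queue-2 sheds 67 req/s to cache-2, worker-2: 33 each (1 lost).
    cache-2: 37+33 = 70 ≤ 70
    worker-2: 37+33 = 70 ≤ 80
No further crashes.

no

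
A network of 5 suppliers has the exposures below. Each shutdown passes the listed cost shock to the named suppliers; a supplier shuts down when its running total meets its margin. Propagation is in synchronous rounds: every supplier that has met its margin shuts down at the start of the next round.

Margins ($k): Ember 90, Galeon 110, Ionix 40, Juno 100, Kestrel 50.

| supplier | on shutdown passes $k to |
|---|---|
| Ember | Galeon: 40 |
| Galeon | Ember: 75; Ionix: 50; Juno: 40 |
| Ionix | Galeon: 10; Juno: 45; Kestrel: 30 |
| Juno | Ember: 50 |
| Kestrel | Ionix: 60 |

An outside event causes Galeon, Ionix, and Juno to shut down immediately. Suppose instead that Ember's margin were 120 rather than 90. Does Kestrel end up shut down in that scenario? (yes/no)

With Ember's margin at 120:
Round 1 — Galeon, Ionix, Juno shut down (initial).
  Ember: +75+50 → 125 ≥ 120
  Kestrel: +30 → 30 < 50
Round 2 — Ember shuts down.
No further shutdowns.

no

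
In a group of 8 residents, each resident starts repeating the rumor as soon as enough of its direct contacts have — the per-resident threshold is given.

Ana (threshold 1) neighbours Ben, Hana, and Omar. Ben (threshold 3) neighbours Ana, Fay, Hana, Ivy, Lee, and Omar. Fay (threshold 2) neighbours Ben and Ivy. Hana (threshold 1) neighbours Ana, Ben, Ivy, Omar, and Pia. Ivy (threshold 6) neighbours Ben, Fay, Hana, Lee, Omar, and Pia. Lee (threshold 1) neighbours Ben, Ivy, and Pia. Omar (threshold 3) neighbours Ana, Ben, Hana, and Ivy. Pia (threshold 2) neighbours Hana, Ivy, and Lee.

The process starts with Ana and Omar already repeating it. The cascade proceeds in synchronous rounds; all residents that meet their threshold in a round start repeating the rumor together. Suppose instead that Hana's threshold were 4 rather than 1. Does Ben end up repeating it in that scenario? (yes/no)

no

With Hana's threshold at 4:
Round 1 — Ana, Omar start repeating the rumor (initial).
Round 2 — no new spreads; cascade stops.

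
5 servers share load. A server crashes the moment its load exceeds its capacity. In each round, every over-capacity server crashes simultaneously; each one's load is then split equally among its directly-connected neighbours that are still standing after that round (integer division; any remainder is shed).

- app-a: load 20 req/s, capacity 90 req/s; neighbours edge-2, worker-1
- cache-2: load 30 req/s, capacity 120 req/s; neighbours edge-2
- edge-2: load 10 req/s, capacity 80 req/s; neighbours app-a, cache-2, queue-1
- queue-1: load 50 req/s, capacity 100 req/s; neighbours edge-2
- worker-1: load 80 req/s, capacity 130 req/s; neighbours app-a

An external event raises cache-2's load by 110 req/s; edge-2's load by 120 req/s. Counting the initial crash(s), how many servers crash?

3

Round 1 — cache-2 at 140 > 120; edge-2 at 130 > 80. cache-2, edge-2 crash.
  cache-2 sheds 140 req/s: no online neighbours, lost.
  edge-2 sheds 130 req/s to app-a, queue-1: 65 each.
    app-a: 20+65 = 85 ≤ 90
    queue-1: 50+65 = 115 > 100
Round 2 — queue-1 crashes.
  queue-1 sheds 115 req/s: no online neighbours, lost.
No further crashes.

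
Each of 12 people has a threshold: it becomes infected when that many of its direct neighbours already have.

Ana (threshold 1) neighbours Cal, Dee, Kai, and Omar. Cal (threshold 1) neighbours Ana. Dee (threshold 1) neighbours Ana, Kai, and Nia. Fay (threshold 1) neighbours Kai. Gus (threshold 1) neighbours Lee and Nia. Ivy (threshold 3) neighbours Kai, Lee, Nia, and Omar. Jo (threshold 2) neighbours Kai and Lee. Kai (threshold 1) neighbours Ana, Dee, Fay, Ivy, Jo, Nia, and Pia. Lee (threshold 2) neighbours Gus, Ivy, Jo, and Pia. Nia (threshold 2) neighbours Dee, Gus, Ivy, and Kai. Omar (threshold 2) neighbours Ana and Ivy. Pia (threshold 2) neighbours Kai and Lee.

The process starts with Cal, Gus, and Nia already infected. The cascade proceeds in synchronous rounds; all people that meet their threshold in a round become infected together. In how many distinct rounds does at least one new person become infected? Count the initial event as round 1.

3

Round 1 — Cal, Gus, Nia become infected (initial).
Round 2 — checking thresholds:
  Ana: 1 of 4 neighbours ≥ 1, becomes infected.
  Dee: 1 of 3 neighbours ≥ 1, becomes infected.
  Ivy: 1 of 4 neighbours < 3, holds.
  Kai: 1 of 7 neighbours ≥ 1, becomes infected.
  Lee: 1 of 4 neighbours < 2, holds.
Round 3 — checking thresholds:
  Fay: 1 of 1 neighbours ≥ 1, becomes infected.
  Ivy: 2 of 4 neighbours < 3, holds.
  Jo: 1 of 2 neighbours < 2, holds.
  Lee: 1 of 4 neighbours < 2, holds.
  Omar: 1 of 2 neighbours < 2, holds.
  Pia: 1 of 2 neighbours < 2, holds.
Round 4 — no new infections; cascade stops.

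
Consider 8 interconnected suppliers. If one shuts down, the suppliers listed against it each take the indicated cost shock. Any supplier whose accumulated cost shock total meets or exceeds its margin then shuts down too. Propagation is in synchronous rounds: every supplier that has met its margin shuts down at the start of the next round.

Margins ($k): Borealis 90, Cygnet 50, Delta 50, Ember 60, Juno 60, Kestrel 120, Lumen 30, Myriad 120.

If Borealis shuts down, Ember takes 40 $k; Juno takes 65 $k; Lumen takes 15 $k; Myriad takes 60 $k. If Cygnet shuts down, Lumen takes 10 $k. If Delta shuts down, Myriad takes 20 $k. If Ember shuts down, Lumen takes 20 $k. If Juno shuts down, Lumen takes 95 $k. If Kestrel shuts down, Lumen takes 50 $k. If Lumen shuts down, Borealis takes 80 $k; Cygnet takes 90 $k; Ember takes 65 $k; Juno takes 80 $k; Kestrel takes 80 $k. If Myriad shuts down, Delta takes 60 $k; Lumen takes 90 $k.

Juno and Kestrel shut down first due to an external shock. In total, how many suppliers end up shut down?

5

Round 1 — Juno, Kestrel shut down (initial).
  Lumen: +95+50 → 145 ≥ 30
Round 2 — Lumen shuts down.
  Borealis: +80 → 80 < 90
  Cygnet: +90 → 90 ≥ 50
  Ember: +65 → 65 ≥ 60
Round 3 — Cygnet, Ember shut down.
No further shutdowns.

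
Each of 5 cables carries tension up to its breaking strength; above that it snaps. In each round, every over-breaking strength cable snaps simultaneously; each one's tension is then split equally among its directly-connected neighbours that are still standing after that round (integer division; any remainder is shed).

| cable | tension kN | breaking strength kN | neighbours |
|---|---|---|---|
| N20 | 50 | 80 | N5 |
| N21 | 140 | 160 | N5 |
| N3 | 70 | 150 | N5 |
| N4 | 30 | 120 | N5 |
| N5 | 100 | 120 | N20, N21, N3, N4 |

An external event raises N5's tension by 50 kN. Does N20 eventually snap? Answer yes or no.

yes

Round 1 — N5 at 150 > 120. N5 snaps.
  N5 sheds 150 kN to N20, N21, N3, N4: 37 each (2 lost).
    N20: 50+37 = 87 > 80
    N21: 140+37 = 177 > 160
    N3: 70+37 = 107 ≤ 150
    N4: 30+37 = 67 ≤ 120
Round 2 — N20, N21 snap.
  N20 sheds 87 kN: no online neighbours, lost.
  N21 sheds 177 kN: no online neighbours, lost.
No further breaks.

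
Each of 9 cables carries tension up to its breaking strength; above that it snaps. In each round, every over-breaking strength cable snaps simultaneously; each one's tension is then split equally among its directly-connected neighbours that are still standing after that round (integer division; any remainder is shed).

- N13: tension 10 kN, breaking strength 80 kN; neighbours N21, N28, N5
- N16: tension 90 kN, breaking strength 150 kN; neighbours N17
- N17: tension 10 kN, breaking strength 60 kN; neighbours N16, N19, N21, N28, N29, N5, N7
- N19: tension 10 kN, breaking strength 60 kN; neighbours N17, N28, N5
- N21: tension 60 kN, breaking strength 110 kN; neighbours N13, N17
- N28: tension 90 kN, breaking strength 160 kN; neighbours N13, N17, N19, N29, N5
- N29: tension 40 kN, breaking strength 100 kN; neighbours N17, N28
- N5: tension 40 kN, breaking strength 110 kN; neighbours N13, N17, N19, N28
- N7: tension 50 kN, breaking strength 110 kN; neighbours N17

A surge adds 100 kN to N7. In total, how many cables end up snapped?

2

Round 1 — N7 at 150 > 110. N7 snaps.
  N7 sheds 150 kN to N17: 150 each.
    N17: 10+150 = 160 > 60
Round 2 — N17 snaps.
  N17 sheds 160 kN to N16, N19, N21, N28, N29, N5: 26 each (4 lost).
    N16: 90+26 = 116 ≤ 150
    N19: 10+26 = 36 ≤ 60
    N21: 60+26 = 86 ≤ 110
    N28: 90+26 = 116 ≤ 160
    N29: 40+26 = 66 ≤ 100
    N5: 40+26 = 66 ≤ 110
No further breaks.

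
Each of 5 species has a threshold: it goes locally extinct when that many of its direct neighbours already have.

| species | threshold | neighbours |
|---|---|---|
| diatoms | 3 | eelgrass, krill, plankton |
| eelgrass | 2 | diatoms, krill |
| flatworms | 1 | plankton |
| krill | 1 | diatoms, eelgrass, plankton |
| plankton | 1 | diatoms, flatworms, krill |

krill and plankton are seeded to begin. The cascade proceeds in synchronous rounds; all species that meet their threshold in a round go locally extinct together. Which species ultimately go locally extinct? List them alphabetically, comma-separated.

flatworms, krill, plankton

Round 1 — krill, plankton go locally extinct (initial).
Round 2 — checking thresholds:
  diatoms: 2 of 3 neighbours < 3, holds.
  eelgrass: 1 of 2 neighbours < 2, holds.
  flatworms: 1 of 1 neighbours ≥ 1, goes locally extinct.
Round 3 — no new extinctions; cascade stops.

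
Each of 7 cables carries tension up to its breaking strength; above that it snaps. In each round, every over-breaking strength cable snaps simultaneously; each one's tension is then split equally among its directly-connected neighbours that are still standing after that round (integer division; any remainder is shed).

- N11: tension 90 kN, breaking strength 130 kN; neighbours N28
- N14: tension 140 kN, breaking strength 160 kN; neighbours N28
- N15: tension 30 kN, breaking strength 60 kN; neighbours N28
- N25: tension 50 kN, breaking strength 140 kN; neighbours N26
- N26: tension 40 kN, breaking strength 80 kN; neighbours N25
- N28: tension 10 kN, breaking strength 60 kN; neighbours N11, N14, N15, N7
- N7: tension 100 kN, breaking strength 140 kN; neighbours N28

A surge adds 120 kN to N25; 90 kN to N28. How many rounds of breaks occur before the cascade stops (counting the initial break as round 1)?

2

Round 1 — N25 at 170 > 140; N28 at 100 > 60. N25, N28 snap.
  N25 sheds 170 kN to N26: 170 each.
    N26: 40+170 = 210 > 80
  N28 sheds 100 kN to N11, N14, N15, N7: 25 each.
    N11: 90+25 = 115 ≤ 130
    N14: 140+25 = 165 > 160
    N15: 30+25 = 55 ≤ 60
    N7: 100+25 = 125 ≤ 140
Round 2 — N14, N26 snap.
  N14 sheds 165 kN: no online neighbours, lost.
  N26 sheds 210 kN: no online neighbours, lost.
No further breaks.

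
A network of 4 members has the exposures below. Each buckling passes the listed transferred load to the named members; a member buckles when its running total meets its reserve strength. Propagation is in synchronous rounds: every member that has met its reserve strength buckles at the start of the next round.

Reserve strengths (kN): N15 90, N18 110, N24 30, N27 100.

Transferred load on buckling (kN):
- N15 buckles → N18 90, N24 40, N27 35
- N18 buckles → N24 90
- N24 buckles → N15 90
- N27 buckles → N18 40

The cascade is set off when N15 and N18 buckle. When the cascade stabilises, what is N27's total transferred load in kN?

Round 1 — N15, N18 buckle (initial).
  N24: +40+90 → 130 ≥ 30
  N27: +35 → 35 < 100
Round 2 — N24 buckles.
No further bucklings.

35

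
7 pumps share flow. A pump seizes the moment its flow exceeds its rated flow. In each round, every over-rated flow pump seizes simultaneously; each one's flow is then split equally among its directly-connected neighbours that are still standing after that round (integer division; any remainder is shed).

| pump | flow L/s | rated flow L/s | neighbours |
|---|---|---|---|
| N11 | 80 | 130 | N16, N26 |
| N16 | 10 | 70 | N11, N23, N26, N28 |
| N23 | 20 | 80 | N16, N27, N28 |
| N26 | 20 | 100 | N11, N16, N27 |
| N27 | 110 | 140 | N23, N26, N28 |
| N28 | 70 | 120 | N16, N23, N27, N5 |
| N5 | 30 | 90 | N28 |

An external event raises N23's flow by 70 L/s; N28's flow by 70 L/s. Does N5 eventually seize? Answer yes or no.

no

Round 1 — N23 at 90 > 80; N28 at 140 > 120. N23, N28 seize.
  N23 sheds 90 L/s to N16, N27: 45 each.
    N16: 10+45 = 55 ≤ 70
    N27: 110+45 = 155 > 140
  N28 sheds 140 L/s to N16, N27, N5: 46 each (2 lost).
    N16: 55+46 = 101 > 70
    N27: 155+46 = 201 > 140
    N5: 30+46 = 76 ≤ 90
Round 2 — N16, N27 seize.
  N16 sheds 101 L/s to N11, N26: 50 each (1 lost).
    N11: 80+50 = 130 ≤ 130
    N26: 20+50 = 70 ≤ 100
  N27 sheds 201 L/s to N26: 201 each.
    N26: 70+201 = 271 > 100
Round 3 — N26 seizes.
  N26 sheds 271 L/s to N11: 271 each.
    N11: 130+271 = 401 > 130
Round 4 — N11 seizes.
  N11 sheds 401 L/s: no online neighbours, lost.
No further seizures.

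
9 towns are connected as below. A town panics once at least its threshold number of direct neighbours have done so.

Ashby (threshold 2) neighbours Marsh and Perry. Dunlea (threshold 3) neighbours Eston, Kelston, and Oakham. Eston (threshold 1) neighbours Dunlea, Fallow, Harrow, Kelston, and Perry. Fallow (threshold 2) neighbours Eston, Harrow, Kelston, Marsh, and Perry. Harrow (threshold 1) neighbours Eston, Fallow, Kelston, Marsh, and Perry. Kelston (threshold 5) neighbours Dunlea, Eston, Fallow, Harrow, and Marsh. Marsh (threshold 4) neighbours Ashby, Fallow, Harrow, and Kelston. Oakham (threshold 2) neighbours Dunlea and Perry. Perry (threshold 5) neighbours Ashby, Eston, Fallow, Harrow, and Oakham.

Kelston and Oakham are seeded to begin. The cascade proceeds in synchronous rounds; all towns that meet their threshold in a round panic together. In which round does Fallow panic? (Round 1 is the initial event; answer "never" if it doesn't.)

3

Round 1 — Kelston, Oakham panic (initial).
Round 2 — checking thresholds:
  Dunlea: 2 of 3 neighbours < 3, not yet.
  Eston: 1 of 5 neighbours ≥ 1, panics.
  Fallow: 1 of 5 neighbours < 2, not yet.
  Harrow: 1 of 5 neighbours ≥ 1, panics.
  Marsh: 1 of 4 neighbours < 4, not yet.
  Perry: 1 of 5 neighbours < 5, not yet.
Round 3 — checking thresholds:
  Dunlea: 3 of 3 neighbours ≥ 3, panics.
  Fallow: 3 of 5 neighbours ≥ 2, panics.
  Marsh: 2 of 4 neighbours < 4, not yet.
  Perry: 3 of 5 neighbours < 5, not yet.
Round 4 — no new panics; cascade stops.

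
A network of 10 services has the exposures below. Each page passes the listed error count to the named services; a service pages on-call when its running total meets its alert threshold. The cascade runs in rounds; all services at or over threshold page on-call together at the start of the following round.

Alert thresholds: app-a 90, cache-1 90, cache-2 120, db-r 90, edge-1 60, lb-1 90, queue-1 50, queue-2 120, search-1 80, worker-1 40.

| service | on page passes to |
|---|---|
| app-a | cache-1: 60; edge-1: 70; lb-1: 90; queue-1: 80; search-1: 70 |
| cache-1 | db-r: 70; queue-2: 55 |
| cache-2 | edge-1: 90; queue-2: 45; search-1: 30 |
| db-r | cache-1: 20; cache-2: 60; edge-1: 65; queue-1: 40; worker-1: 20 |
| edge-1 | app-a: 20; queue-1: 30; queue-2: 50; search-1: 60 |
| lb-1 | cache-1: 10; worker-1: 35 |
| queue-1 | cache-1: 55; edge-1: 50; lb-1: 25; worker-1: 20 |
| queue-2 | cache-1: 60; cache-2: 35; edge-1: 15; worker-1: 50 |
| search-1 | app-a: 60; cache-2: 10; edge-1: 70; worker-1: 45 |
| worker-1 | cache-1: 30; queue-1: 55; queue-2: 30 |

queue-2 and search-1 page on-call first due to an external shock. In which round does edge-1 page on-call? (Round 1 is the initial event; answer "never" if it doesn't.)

2

Round 1 — queue-2, search-1 page on-call (initial).
  app-a: +60 → 60 < 90
  cache-1: +60 → 60 < 90
  cache-2: +35+10 → 45 < 120
  edge-1: +15+70 → 85 ≥ 60
  worker-1: +50+45 → 95 ≥ 40
Round 2 — edge-1, worker-1 page on-call.
  app-a: +20 → 80 < 90
  cache-1: +30 → 90 ≥ 90
  queue-1: +30+55 → 85 ≥ 50
Round 3 — cache-1, queue-1 page on-call.
  db-r: +70 → 70 < 90
  lb-1: +25 → 25 < 90
No further pages.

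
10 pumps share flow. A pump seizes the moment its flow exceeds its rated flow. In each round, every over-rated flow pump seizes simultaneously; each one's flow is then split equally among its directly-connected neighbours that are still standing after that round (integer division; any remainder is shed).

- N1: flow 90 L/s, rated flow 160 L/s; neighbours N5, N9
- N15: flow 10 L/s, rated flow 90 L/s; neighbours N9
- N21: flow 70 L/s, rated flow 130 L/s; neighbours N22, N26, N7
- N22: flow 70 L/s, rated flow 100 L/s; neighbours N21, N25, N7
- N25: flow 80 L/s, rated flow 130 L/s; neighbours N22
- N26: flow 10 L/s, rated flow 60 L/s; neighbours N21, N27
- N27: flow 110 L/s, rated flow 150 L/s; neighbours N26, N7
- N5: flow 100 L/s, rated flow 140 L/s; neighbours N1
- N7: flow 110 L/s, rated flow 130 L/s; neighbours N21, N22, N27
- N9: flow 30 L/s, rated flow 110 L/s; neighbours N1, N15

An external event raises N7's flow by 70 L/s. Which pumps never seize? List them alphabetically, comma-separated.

N1, N15, N5, N9

Round 1 — N7 at 180 > 130. N7 seizes.
  N7 sheds 180 L/s to N21, N22, N27: 60 each.
    N21: 70+60 = 130 ≤ 130
    N22: 70+60 = 130 > 100
    N27: 110+60 = 170 > 150
Round 2 — N22, N27 seize.
  N22 sheds 130 L/s to N21, N25: 65 each.
    N21: 130+65 = 195 > 130
    N25: 80+65 = 145 > 130
  N27 sheds 170 L/s to N26: 170 each.
    N26: 10+170 = 180 > 60
Round 3 — N21, N25, N26 seize.
  N21 sheds 195 L/s: no online neighbours, lost.
  N25 sheds 145 L/s: no online neighbours, lost.
  N26 sheds 180 L/s: no online neighbours, lost.
No further seizures.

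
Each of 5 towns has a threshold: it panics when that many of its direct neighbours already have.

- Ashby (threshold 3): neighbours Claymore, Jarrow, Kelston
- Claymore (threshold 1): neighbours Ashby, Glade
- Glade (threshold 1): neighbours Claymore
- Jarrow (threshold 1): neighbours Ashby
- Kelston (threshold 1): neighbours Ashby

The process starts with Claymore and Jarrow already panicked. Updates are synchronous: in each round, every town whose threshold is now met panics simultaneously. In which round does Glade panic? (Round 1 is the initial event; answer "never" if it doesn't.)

2

Round 1 — Claymore, Jarrow panic (initial).
Round 2 — checking thresholds:
  Ashby: 2 of 3 neighbours < 3, holds.
  Glade: 1 of 1 neighbours ≥ 1, panics.
Round 3 — no new panics; cascade stops.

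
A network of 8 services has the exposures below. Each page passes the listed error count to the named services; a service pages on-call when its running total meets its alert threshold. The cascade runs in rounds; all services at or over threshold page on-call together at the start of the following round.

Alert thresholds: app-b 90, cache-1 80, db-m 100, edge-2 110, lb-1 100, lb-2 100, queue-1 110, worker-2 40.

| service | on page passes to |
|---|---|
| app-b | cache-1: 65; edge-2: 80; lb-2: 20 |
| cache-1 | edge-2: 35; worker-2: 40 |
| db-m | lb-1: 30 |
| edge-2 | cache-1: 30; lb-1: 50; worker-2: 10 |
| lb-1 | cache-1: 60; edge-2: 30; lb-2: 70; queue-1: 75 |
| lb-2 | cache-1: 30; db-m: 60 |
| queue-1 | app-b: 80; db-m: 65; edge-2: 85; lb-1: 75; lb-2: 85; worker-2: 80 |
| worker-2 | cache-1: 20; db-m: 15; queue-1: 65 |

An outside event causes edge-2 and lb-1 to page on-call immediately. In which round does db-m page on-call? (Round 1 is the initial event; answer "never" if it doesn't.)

6

Round 1 — edge-2, lb-1 page on-call (initial).
  cache-1: +30+60 → 90 ≥ 80
  lb-2: +70 → 70 < 100
  queue-1: +75 → 75 < 110
  worker-2: +10 → 10 < 40
Round 2 — cache-1 pages on-call.
  worker-2: +40 → 50 ≥ 40
Round 3 — worker-2 pages on-call.
  db-m: +15 → 15 < 100
  queue-1: +65 → 140 ≥ 110
Round 4 — queue-1 pages on-call.
  app-b: +80 → 80 < 90
  db-m: +65 → 80 < 100
  lb-2: +85 → 155 ≥ 100
Round 5 — lb-2 pages on-call.
  db-m: +60 → 140 ≥ 100
Round 6 — db-m pages on-call.
No further pages.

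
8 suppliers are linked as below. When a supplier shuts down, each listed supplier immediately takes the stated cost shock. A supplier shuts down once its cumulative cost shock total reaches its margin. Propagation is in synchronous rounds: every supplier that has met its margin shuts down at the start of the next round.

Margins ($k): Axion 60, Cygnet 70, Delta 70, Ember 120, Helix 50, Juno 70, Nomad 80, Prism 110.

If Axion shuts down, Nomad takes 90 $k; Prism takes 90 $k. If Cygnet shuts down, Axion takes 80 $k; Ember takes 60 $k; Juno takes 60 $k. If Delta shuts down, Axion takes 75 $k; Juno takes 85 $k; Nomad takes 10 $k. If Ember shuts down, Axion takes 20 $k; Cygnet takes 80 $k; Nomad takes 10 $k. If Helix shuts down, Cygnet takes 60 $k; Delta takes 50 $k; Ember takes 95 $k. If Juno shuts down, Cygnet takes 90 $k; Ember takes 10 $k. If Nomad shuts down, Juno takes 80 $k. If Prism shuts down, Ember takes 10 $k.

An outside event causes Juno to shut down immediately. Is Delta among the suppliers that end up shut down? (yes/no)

Round 1 — Juno shuts down (initial).
  Cygnet: +90 → 90 ≥ 70
  Ember: +10 → 10 < 120
Round 2 — Cygnet shuts down.
  Axion: +80 → 80 ≥ 60
  Ember: +60 → 70 < 120
Round 3 — Axion shuts down.
  Nomad: +90 → 90 ≥ 80
  Prism: +90 → 90 < 110
Round 4 — Nomad shuts down.
No further shutdowns.

no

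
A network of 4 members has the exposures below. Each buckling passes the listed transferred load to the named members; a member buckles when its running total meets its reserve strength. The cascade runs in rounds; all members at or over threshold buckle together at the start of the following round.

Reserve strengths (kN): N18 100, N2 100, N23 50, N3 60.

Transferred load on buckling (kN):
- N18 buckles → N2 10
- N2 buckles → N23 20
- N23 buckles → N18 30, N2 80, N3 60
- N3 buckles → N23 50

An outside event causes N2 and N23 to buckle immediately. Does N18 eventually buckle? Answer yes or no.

no

Round 1 — N2, N23 buckle (initial).
  N18: +30 → 30 < 100
  N3: +60 → 60 ≥ 60
Round 2 — N3 buckles.
No further bucklings.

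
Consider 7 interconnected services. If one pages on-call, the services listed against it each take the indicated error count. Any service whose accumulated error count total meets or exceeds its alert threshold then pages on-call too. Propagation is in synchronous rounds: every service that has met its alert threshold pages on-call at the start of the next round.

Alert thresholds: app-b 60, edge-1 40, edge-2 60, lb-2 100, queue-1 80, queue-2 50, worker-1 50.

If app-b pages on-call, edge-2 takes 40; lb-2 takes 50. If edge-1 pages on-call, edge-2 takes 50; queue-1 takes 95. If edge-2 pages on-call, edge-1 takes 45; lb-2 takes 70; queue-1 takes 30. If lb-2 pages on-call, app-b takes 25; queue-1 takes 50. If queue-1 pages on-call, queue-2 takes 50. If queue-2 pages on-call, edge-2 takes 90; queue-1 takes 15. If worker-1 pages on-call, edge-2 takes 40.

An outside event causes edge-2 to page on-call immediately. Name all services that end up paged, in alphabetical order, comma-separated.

edge-1, edge-2, queue-1, queue-2

Round 1 — edge-2 pages on-call (initial).
  edge-1: +45 → 45 ≥ 40
  lb-2: +70 → 70 < 100
  queue-1: +30 → 30 < 80
Round 2 — edge-1 pages on-call.
  queue-1: +95 → 125 ≥ 80
Round 3 — queue-1 pages on-call.
  queue-2: +50 → 50 ≥ 50
Round 4 — queue-2 pages on-call.
No further pages.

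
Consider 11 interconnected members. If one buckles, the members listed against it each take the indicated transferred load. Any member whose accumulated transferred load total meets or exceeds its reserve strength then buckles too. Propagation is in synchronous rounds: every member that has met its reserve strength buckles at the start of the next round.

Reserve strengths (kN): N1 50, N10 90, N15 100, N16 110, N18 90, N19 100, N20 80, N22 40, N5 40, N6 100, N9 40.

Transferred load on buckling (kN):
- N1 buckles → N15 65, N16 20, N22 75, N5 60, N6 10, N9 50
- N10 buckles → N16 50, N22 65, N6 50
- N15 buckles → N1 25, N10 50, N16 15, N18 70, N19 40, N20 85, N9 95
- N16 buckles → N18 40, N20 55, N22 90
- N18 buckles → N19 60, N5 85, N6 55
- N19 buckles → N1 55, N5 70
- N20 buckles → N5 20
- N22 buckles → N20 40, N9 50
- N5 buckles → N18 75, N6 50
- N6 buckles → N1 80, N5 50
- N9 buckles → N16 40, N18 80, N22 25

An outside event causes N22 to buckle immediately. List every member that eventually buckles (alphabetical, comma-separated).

Round 1 — N22 buckles (initial).
  N20: +40 → 40 < 80
  N9: +50 → 50 ≥ 40
Round 2 — N9 buckles.
  N16: +40 → 40 < 110
  N18: +80 → 80 < 90
No further bucklings.

N22, N9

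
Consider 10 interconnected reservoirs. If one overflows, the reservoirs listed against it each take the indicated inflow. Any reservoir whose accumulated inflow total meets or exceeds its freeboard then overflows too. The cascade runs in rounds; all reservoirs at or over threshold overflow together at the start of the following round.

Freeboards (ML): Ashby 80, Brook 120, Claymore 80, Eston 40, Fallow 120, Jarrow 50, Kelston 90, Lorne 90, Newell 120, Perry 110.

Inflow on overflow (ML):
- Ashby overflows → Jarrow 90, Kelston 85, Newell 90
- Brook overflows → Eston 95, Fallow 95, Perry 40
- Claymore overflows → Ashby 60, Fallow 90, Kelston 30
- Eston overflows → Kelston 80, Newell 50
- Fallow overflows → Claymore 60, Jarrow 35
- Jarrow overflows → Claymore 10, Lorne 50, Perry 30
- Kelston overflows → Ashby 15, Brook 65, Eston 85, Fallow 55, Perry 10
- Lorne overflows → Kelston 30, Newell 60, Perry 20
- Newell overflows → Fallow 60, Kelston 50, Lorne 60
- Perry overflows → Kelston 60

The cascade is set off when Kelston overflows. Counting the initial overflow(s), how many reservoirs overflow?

Round 1 — Kelston overflows (initial).
  Ashby: +15 → 15 < 80
  Brook: +65 → 65 < 120
  Eston: +85 → 85 ≥ 40
  Fallow: +55 → 55 < 120
  Perry: +10 → 10 < 110
Round 2 — Eston overflows.
  Newell: +50 → 50 < 120
No further overflows.

2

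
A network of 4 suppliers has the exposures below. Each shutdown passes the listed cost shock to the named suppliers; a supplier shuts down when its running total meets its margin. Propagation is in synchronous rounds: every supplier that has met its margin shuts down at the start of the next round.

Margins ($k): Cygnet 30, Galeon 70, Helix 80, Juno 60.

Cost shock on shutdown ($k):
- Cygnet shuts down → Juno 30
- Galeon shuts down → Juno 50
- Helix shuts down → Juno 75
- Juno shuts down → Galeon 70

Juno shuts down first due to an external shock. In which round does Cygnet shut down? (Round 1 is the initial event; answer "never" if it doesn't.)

Round 1 — Juno shuts down (initial).
  Galeon: +70 → 70 ≥ 70
Round 2 — Galeon shuts down.
No further shutdowns.

never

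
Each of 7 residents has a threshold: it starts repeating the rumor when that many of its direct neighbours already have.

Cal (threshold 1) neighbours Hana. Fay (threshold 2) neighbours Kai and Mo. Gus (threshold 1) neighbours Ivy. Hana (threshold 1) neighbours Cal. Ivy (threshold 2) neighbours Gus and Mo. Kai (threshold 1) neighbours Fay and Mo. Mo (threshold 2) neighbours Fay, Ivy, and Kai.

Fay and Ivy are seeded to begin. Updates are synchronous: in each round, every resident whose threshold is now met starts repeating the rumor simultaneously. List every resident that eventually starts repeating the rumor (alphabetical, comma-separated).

Fay, Gus, Ivy, Kai, Mo

Round 1 — Fay, Ivy start repeating the rumor (initial).
Round 2 — checking thresholds:
  Gus: 1 of 1 neighbours ≥ 1, starts repeating the rumor.
  Kai: 1 of 2 neighbours ≥ 1, starts repeating the rumor.
  Mo: 2 of 3 neighbours ≥ 2, starts repeating the rumor.
Round 3 — no new spreads; cascade stops.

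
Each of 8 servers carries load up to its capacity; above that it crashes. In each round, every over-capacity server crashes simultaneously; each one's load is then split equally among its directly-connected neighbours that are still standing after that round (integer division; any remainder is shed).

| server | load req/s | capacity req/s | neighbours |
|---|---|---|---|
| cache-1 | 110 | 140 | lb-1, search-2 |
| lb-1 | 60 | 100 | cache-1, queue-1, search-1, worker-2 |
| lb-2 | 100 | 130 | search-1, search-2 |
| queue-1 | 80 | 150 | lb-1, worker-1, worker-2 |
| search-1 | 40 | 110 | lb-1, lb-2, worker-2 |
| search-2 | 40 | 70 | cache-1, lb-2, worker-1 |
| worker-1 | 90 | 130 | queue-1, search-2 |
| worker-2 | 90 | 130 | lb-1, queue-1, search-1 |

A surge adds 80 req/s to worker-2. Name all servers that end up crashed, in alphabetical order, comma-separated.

cache-1, lb-1, lb-2, queue-1, search-1, search-2, worker-1, worker-2

Round 1 — worker-2 at 170 > 130. worker-2 crashes.
  worker-2 sheds 170 req/s to lb-1, queue-1, search-1: 56 each (2 lost).
    lb-1: 60+56 = 116 > 100
    queue-1: 80+56 = 136 ≤ 150
    search-1: 40+56 = 96 ≤ 110
Round 2 — lb-1 crashes.
  lb-1 sheds 116 req/s to cache-1, queue-1, search-1: 38 each (2 lost).
    cache-1: 110+38 = 148 > 140
    queue-1: 136+38 = 174 > 150
    search-1: 96+38 = 134 > 110
Round 3 — cache-1, queue-1, search-1 crash.
  cache-1 sheds 148 req/s to search-2: 148 each.
    search-2: 40+148 = 188 > 70
  queue-1 sheds 174 req/s to worker-1: 174 each.
    worker-1: 90+174 = 264 > 130
  search-1 sheds 134 req/s to lb-2: 134 each.
    lb-2: 100+134 = 234 > 130
Round 4 — lb-2, search-2, worker-1 crash.
  lb-2 sheds 234 req/s: no online neighbours, lost.
  search-2 sheds 188 req/s: no online neighbours, lost.
  worker-1 sheds 264 req/s: no online neighbours, lost.
No further crashes.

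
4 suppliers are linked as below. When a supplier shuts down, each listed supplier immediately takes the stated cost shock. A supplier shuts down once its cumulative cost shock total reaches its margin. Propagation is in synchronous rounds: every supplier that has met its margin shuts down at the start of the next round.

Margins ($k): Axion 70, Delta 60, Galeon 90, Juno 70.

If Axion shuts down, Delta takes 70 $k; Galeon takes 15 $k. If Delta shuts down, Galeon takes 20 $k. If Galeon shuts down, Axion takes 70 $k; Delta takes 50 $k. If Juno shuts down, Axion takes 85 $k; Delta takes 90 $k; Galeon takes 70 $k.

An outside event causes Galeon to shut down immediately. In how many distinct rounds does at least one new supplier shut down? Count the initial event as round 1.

Round 1 — Galeon shuts down (initial).
  Axion: +70 → 70 ≥ 70
  Delta: +50 → 50 < 60
Round 2 — Axion shuts down.
  Delta: +70 → 120 ≥ 60
Round 3 — Delta shuts down.
No further shutdowns.

3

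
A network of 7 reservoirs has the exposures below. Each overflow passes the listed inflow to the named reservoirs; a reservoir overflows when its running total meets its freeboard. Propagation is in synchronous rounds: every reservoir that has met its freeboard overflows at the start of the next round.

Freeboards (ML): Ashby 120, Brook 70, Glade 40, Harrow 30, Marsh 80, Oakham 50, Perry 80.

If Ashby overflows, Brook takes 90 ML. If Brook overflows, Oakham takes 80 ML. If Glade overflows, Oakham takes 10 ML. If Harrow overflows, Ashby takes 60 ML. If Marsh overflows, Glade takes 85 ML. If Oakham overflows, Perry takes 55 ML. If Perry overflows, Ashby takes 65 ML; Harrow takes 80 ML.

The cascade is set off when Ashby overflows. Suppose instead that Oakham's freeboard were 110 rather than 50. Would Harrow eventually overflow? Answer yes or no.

With Oakham's freeboard at 110:
Round 1 — Ashby overflows (initial).
  Brook: +90 → 90 ≥ 70
Round 2 — Brook overflows.
  Oakham: +80 → 80 < 110
No further overflows.

no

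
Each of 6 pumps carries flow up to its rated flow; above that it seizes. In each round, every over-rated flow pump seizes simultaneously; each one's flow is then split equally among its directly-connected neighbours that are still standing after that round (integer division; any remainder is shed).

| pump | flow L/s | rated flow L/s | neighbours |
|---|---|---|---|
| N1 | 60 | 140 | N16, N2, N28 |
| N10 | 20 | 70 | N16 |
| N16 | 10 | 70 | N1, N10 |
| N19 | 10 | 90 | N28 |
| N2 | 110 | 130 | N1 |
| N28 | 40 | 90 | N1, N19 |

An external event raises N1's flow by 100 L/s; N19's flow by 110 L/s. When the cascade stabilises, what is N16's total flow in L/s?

63

Round 1 — N1 at 160 > 140; N19 at 120 > 90. N1, N19 seize.
  N1 sheds 160 L/s to N16, N2, N28: 53 each (1 lost).
    N16: 10+53 = 63 ≤ 70
    N2: 110+53 = 163 > 130
    N28: 40+53 = 93 > 90
  N19 sheds 120 L/s to N28: 120 each.
    N28: 93+120 = 213 > 90
Round 2 — N2, N28 seize.
  N2 sheds 163 L/s: no online neighbours, lost.
  N28 sheds 213 L/s: no online neighbours, lost.
No further seizures.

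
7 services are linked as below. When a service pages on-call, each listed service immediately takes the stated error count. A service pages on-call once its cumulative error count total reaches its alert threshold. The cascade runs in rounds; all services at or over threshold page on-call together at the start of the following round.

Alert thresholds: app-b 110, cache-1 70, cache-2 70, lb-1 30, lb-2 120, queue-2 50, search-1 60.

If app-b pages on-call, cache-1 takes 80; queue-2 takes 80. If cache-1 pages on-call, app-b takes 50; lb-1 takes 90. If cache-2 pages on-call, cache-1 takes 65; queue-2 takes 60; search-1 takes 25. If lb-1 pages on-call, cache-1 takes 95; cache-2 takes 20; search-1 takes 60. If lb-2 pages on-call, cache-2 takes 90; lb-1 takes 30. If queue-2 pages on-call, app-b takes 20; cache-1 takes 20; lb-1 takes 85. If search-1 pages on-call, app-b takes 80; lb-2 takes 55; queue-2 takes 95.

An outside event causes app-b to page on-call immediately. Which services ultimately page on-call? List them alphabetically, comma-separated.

Round 1 — app-b pages on-call (initial).
  cache-1: +80 → 80 ≥ 70
  queue-2: +80 → 80 ≥ 50
Round 2 — cache-1, queue-2 page on-call.
  lb-1: +90+85 → 175 ≥ 30
Round 3 — lb-1 pages on-call.
  cache-2: +20 → 20 < 70
  search-1: +60 → 60 ≥ 60
Round 4 — search-1 pages on-call.
  lb-2: +55 → 55 < 120
No further pages.

app-b, cache-1, lb-1, queue-2, search-1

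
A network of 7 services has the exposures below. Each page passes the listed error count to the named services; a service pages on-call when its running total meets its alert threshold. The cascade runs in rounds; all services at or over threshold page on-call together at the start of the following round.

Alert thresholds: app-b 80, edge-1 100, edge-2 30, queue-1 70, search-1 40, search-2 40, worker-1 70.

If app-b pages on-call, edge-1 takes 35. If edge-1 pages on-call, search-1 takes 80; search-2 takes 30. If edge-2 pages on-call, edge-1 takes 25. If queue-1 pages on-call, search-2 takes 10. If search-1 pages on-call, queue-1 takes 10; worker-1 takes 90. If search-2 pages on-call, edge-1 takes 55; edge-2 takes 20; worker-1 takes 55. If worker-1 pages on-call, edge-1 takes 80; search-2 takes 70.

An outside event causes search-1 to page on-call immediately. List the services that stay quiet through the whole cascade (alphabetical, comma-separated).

app-b, edge-2, queue-1

Round 1 — search-1 pages on-call (initial).
  queue-1: +10 → 10 < 70
  worker-1: +90 → 90 ≥ 70
Round 2 — worker-1 pages on-call.
  edge-1: +80 → 80 < 100
  search-2: +70 → 70 ≥ 40
Round 3 — search-2 pages on-call.
  edge-1: +55 → 135 ≥ 100
  edge-2: +20 → 20 < 30
Round 4 — edge-1 pages on-call.
No further pages.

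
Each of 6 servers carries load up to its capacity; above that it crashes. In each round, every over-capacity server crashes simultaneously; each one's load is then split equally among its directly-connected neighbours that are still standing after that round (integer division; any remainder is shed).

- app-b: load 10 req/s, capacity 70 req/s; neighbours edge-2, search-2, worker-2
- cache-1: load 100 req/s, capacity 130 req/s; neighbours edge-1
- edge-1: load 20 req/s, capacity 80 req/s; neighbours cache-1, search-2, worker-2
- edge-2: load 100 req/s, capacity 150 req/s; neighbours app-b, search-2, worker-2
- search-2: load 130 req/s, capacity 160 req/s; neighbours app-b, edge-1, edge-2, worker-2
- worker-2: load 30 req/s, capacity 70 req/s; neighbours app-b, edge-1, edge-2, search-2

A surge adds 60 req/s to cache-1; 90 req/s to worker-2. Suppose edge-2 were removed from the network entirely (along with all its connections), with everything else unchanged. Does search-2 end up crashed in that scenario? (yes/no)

yes

With edge-2 removed:
Round 1 — cache-1 at 160 > 130; worker-2 at 120 > 70. cache-1, worker-2 crash.
  cache-1 sheds 160 req/s to edge-1: 160 each.
    edge-1: 20+160 = 180 > 80
  worker-2 sheds 120 req/s to app-b, edge-1, search-2: 40 each.
    app-b: 10+40 = 50 ≤ 70
    edge-1: 180+40 = 220 > 80
    search-2: 130+40 = 170 > 160
Round 2 — edge-1, search-2 crash.
  edge-1 sheds 220 req/s: no online neighbours, lost.
  search-2 sheds 170 req/s to app-b: 170 each.
    app-b: 50+170 = 220 > 70
Round 3 — app-b crashes.
  app-b sheds 220 req/s: no online neighbours, lost.
No further crashes.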